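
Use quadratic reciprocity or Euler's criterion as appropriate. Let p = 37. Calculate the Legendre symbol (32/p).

-1

Euler's criterion: (32/37) ≡ 32^18 (mod 37).
32^2 ≡ 25 (mod 37)
32^4 ≡ 33 (mod 37)
32^8 ≡ 16 (mod 37)
32^16 ≡ 34 (mod 37)
32^18 = 32^(16+2) ≡ 36 (mod 37).
Result is 36 ≡ −1, so (32/37) = −1.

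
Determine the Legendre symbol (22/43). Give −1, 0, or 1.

-1

Pull out 2: since 43 ≡ 3 (mod 8), (2/43) = -1.
Reciprocity: 11 ≡ 3 and 43 ≡ 3 (mod 4), so (11/43) = −(43/11).
Reduce top mod 11: now compute (10/11).
Pull out 2: since 11 ≡ 3 (mod 8), (2/11) = -1.
Reciprocity: 5 ≡ 1 and 11 ≡ 3 (mod 4), so (5/11) = +(11/5).
Reduce top mod 5: now compute (1/5).
Reached (1/5) = 1. Collecting the sign flips along the way, the symbol is -1.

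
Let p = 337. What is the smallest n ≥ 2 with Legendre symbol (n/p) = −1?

(2/337) = +1, so 2 is a residue.
(3/337) = +1, so 3 is a residue.
(4/337) = +1, so 4 is a residue.
(5/337) = −1, so 5 is the smallest positive non-residue mod 337.

5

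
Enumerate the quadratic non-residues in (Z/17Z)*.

Square k = 1,…,8 (k and 17−k give the same square):
1²=1, 2²=4, 3²=9, 4²=16, 5²≡8, 6²≡2, 7²≡15, 8²≡13 (mod 17).
The residues are {1, 2, 4, 8, 9, 13, 15, 16}; the non-residues are the remaining 8 nonzero classes.

3 5 6 7 10 11 12 14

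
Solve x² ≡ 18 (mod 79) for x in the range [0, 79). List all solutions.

27, 52

Since 79 ≡ 3 (mod 4), a square root of 18 is 18^((79+1)/4) = 18^20 mod 79.
Repeated squaring: 18^2≡8, 18^4≡64, 18^8≡67, 18^16≡65 (mod 79).
18^20 = 18^(16+4) ≡ 52 (mod 79).
Check: 52² = 2704 ≡ 18 (mod 79). The two roots are 27 and 52.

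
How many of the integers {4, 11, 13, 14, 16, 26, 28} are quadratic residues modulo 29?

4

(4/29) = +1 → QR.
(11/29) = -1 → non-residue.
(13/29) = +1 → QR.
(14/29) = -1 → non-residue.
(16/29) = +1 → QR.
(26/29) = -1 → non-residue.
(28/29) = +1 → QR.
Total quadratic residues among the 7: 4.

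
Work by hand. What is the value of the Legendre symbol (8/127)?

Pull out 2^3: since 127 ≡ 7 (mod 8), (2/127) = +1, so (2/127)^3 = +1.
Reached (1/127) = 1. Collecting the sign flips along the way, the symbol is +1.

1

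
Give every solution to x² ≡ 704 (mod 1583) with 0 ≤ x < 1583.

527, 1056

Since 1583 ≡ 3 (mod 4), a square root of 704 is 704^((1583+1)/4) = 704^396 mod 1583.
Repeated squaring: 704^2≡137, 704^4≡1356, 704^8≡873, 704^16≡706, 704^32≡1374, 704^64≡940, 704^128≡286, 704^256≡1063 (mod 1583).
704^396 = 704^(256+128+8+4) ≡ 1056 (mod 1583).
Check: 1056² = 1115136 ≡ 704 (mod 1583). The two roots are 527 and 1056.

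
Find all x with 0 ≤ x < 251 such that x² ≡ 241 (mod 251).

Since 251 ≡ 3 (mod 4), a square root of 241 is 241^((251+1)/4) = 241^63 mod 251.
Repeated squaring: 241^2≡100, 241^4≡211, 241^8≡94, 241^16≡51, 241^32≡91 (mod 251).
241^63 = 241^(32+16+8+4+2+1) ≡ 201 (mod 251).
Check: 201² = 40401 ≡ 241 (mod 251). The two roots are 50 and 201.

50, 201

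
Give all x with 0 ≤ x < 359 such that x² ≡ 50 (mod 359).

Since 359 ≡ 3 (mod 4), a square root of 50 is 50^((359+1)/4) = 50^90 mod 359.
Repeated squaring: 50^2≡346, 50^4≡169, 50^8≡200, 50^16≡151, 50^32≡184, 50^64≡110 (mod 359).
50^90 = 50^(64+16+8+2) ≡ 264 (mod 359).
Check: 264² = 69696 ≡ 50 (mod 359). The two roots are 95 and 264.

95, 264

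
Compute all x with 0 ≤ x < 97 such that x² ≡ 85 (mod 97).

97 ≡ 1 (mod 4), so we find a root by search.
Trying successive values, 45² = 2025 ≡ 85 (mod 97). The other root is 97 − 45 = 52.

45, 52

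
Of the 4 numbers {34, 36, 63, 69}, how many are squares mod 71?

1

(34/71) = -1 → non-residue.
(36/71) = +1 → QR.
(63/71) = -1 → non-residue.
(69/71) = -1 → non-residue.
Total quadratic residues among the 4: 1.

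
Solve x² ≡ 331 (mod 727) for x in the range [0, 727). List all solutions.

Since 727 ≡ 3 (mod 4), a square root of 331 is 331^((727+1)/4) = 331^182 mod 727.
Repeated squaring: 331^2≡511, 331^4≡128, 331^8≡390, 331^16≡157, 331^32≡658, 331^64≡399, 331^128≡715 (mod 727).
331^182 = 331^(128+32+16+4+2) ≡ 106 (mod 727).
Check: 106² = 11236 ≡ 331 (mod 727). The two roots are 106 and 621.

106, 621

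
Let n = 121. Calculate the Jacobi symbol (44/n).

0

Pull out 2^2: since 121 ≡ 1 (mod 8), (2/121) = +1, so (2/121)^2 = +1.
Reciprocity: 11 ≡ 3 and 121 ≡ 1 (mod 4), so (11/121) = +(121/11).
Reduce top mod 11: now compute (0/11).
Top reduces to 0: gcd > 1, so the symbol is 0.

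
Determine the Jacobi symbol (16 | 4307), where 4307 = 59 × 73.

1

Pull out 2^4: since 4307 ≡ 3 (mod 8), (2/4307) = -1, so (2/4307)^4 = +1.
Reached (1/4307) = 1. Collecting the sign flips along the way, the symbol is +1.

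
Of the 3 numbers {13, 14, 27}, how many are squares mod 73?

(13/73) = -1 → non-residue.
(14/73) = -1 → non-residue.
(27/73) = +1 → QR.
Total quadratic residues among the 3: 1.

1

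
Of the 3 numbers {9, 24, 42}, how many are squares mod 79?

(9/79) = +1 → QR.
(24/79) = -1 → non-residue.
(42/79) = +1 → QR.
Total quadratic residues among the 3: 2.

2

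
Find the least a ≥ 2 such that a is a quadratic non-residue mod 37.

(2/37) = −1, so 2 is the smallest positive non-residue mod 37.

2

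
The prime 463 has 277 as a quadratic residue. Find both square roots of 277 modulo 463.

100, 363

Since 463 ≡ 3 (mod 4), a square root of 277 is 277^((463+1)/4) = 277^116 mod 463.
Repeated squaring: 277^2≡334, 277^4≡436, 277^8≡266, 277^16≡380, 277^32≡407, 277^64≡358 (mod 463).
277^116 = 277^(64+32+16+4) ≡ 100 (mod 463).
Check: 100² = 10000 ≡ 277 (mod 463). The two roots are 100 and 363.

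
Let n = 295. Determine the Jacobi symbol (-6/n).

First reduce: -6 ≡ 289 (mod 295).
Reciprocity: 289 ≡ 1 and 295 ≡ 3 (mod 4), so (289/295) = +(295/289).
Reduce top mod 289: now compute (6/289).
Pull out 2: since 289 ≡ 1 (mod 8), (2/289) = +1.
Reciprocity: 3 ≡ 3 and 289 ≡ 1 (mod 4), so (3/289) = +(289/3).
Reduce top mod 3: now compute (1/3).
Reached (1/3) = 1. Collecting the sign flips along the way, the symbol is +1.

1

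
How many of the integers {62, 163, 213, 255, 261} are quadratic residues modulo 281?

4

(62/281) = +1 → QR.
(163/281) = +1 → QR.
(213/281) = +1 → QR.
(255/281) = -1 → non-residue.
(261/281) = +1 → QR.
Total quadratic residues among the 5: 4.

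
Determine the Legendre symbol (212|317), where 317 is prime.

Pull out 2^2: since 317 ≡ 5 (mod 8), (2/317) = -1, so (2/317)^2 = +1.
Reciprocity: 53 ≡ 1 and 317 ≡ 1 (mod 4), so (53/317) = +(317/53).
Reduce top mod 53: now compute (52/53).
Pull out 2^2: since 53 ≡ 5 (mod 8), (2/53) = -1, so (2/53)^2 = +1.
Reciprocity: 13 ≡ 1 and 53 ≡ 1 (mod 4), so (13/53) = +(53/13).
Reduce top mod 13: now compute (1/13).
Reached (1/13) = 1. Collecting the sign flips along the way, the symbol is +1.

1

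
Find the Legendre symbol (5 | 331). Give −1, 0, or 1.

1

Reciprocity: 5 ≡ 1 and 331 ≡ 3 (mod 4), so (5/331) = +(331/5).
Reduce top mod 5: now compute (1/5).
Reached (1/5) = 1. Collecting the sign flips along the way, the symbol is +1.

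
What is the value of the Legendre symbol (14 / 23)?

Pull out 2: since 23 ≡ 7 (mod 8), (2/23) = +1.
Reciprocity: 7 ≡ 3 and 23 ≡ 3 (mod 4), so (7/23) = −(23/7).
Reduce top mod 7: now compute (2/7).
Pull out 2: since 7 ≡ 7 (mod 8), (2/7) = +1.
Reached (1/7) = 1. Collecting the sign flips along the way, the symbol is -1.

-1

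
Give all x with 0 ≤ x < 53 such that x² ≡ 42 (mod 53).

25, 28

53 ≡ 1 (mod 4), so we find a root by search.
Trying successive values, 25² = 625 ≡ 42 (mod 53). The other root is 53 − 25 = 28.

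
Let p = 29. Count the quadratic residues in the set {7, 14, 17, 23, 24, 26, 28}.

(7/29) = +1 → QR.
(14/29) = -1 → non-residue.
(17/29) = -1 → non-residue.
(23/29) = +1 → QR.
(24/29) = +1 → QR.
(26/29) = -1 → non-residue.
(28/29) = +1 → QR.
Total quadratic residues among the 7: 4.

4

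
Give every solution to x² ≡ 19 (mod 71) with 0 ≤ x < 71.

27, 44

Since 71 ≡ 3 (mod 4), a square root of 19 is 19^((71+1)/4) = 19^18 mod 71.
Repeated squaring: 19^2≡6, 19^4≡36, 19^8≡18, 19^16≡40 (mod 71).
19^18 = 19^(16+2) ≡ 27 (mod 71).
Check: 27² = 729 ≡ 19 (mod 71). The two roots are 27 and 44.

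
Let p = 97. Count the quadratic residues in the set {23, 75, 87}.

(23/97) = -1 → non-residue.
(75/97) = +1 → QR.
(87/97) = -1 → non-residue.
Total quadratic residues among the 3: 1.

1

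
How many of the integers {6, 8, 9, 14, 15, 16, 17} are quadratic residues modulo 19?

4

(6/19) = +1 → QR.
(8/19) = -1 → non-residue.
(9/19) = +1 → QR.
(14/19) = -1 → non-residue.
(15/19) = -1 → non-residue.
(16/19) = +1 → QR.
(17/19) = +1 → QR.
Total quadratic residues among the 7: 4.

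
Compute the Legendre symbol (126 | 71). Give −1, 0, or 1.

First reduce: 126 ≡ 55 (mod 71).
Reciprocity: 55 ≡ 3 and 71 ≡ 3 (mod 4), so (55/71) = −(71/55).
Reduce top mod 55: now compute (16/55).
Pull out 2^4: since 55 ≡ 7 (mod 8), (2/55) = +1, so (2/55)^4 = +1.
Reached (1/55) = 1. Collecting the sign flips along the way, the symbol is -1.

-1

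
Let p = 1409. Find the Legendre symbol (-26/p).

First reduce: -26 ≡ 1383 (mod 1409).
Reciprocity: 1383 ≡ 3 and 1409 ≡ 1 (mod 4), so (1383/1409) = +(1409/1383).
Reduce top mod 1383: now compute (26/1383).
Pull out 2: since 1383 ≡ 7 (mod 8), (2/1383) = +1.
Reciprocity: 13 ≡ 1 and 1383 ≡ 3 (mod 4), so (13/1383) = +(1383/13).
Reduce top mod 13: now compute (5/13).
Reciprocity: 5 ≡ 1 and 13 ≡ 1 (mod 4), so (5/13) = +(13/5).
Reduce top mod 5: now compute (3/5).
Reciprocity: 3 ≡ 3 and 5 ≡ 1 (mod 4), so (3/5) = +(5/3).
Reduce top mod 3: now compute (2/3).
Pull out 2: since 3 ≡ 3 (mod 8), (2/3) = -1.
Reached (1/3) = 1. Collecting the sign flips along the way, the symbol is -1.

-1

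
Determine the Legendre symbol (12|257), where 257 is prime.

Euler's criterion: (12/257) ≡ 12^128 (mod 257).
12^2 ≡ 144 (mod 257)
12^4 ≡ 176 (mod 257)
12^8 ≡ 136 (mod 257)
12^16 ≡ 249 (mod 257)
12^32 ≡ 64 (mod 257)
12^64 ≡ 241 (mod 257)
12^128 ≡ 256 (mod 257)
12^128 = 12^(128) ≡ 256 (mod 257).
Result is 256 ≡ −1, so (12/257) = −1.

-1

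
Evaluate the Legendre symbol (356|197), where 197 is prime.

-1

First reduce: 356 ≡ 159 (mod 197).
Reciprocity: 159 ≡ 3 and 197 ≡ 1 (mod 4), so (159/197) = +(197/159).
Reduce top mod 159: now compute (38/159).
Pull out 2: since 159 ≡ 7 (mod 8), (2/159) = +1.
Reciprocity: 19 ≡ 3 and 159 ≡ 3 (mod 4), so (19/159) = −(159/19).
Reduce top mod 19: now compute (7/19).
Reciprocity: 7 ≡ 3 and 19 ≡ 3 (mod 4), so (7/19) = −(19/7).
Reduce top mod 7: now compute (5/7).
Reciprocity: 5 ≡ 1 and 7 ≡ 3 (mod 4), so (5/7) = +(7/5).
Reduce top mod 5: now compute (2/5).
Pull out 2: since 5 ≡ 5 (mod 8), (2/5) = -1.
Reached (1/5) = 1. Collecting the sign flips along the way, the symbol is -1.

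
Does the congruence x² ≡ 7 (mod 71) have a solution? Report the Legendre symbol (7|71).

-1

Euler's criterion: (7/71) ≡ 7^35 (mod 71).
7^2 ≡ 49 (mod 71)
7^4 ≡ 58 (mod 71)
7^8 ≡ 27 (mod 71)
7^16 ≡ 19 (mod 71)
7^32 ≡ 6 (mod 71)
7^35 = 7^(32+2+1) ≡ 70 (mod 71).
Result is 70 ≡ −1, so (7/71) = −1.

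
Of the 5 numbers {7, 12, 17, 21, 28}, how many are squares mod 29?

(7/29) = +1 → QR.
(12/29) = -1 → non-residue.
(17/29) = -1 → non-residue.
(21/29) = -1 → non-residue.
(28/29) = +1 → QR.
Total quadratic residues among the 5: 2.

2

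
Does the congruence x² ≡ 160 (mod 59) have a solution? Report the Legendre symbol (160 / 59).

Euler's criterion: (160/59) ≡ 42^29 (mod 59).
42^2 ≡ 53 (mod 59)
42^4 ≡ 36 (mod 59)
42^8 ≡ 57 (mod 59)
42^16 ≡ 4 (mod 59)
42^29 = 42^(16+8+4+1) ≡ 58 (mod 59).
Result is 58 ≡ −1, so (160/59) = −1.

-1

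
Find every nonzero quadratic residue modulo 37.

1 3 4 7 9 10 11 12 16 21 25 26 27 28 30 33 34 36

Square k = 1,…,18 (k and 37−k give the same square):
1²=1, 2²=4, 3²=9, 4²=16, 5²=25, 6²=36, 7²≡12, 8²≡27, 9²≡7, 10²≡26, 11²≡10, 12²≡33, 13²≡21, 14²≡11, 15²≡3, 16²≡34, 17²≡30, 18²≡28 (mod 37).
So the quadratic residues mod 37 are {1, 3, 4, 7, 9, 10, 11, 12, 16, 21, 25, 26, 27, 28, 30, 33, 34, 36}.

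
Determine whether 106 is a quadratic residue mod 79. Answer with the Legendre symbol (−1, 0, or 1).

Euler's criterion: (106/79) ≡ 27^39 (mod 79).
27^2 ≡ 18 (mod 79)
27^4 ≡ 8 (mod 79)
27^8 ≡ 64 (mod 79)
27^16 ≡ 67 (mod 79)
27^32 ≡ 65 (mod 79)
27^39 = 27^(32+4+2+1) ≡ 78 (mod 79).
Result is 78 ≡ −1, so (106/79) = −1.

-1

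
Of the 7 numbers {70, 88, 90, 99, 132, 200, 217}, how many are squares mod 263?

5

(70/263) = +1 → QR.
(88/263) = +1 → QR.
(90/263) = -1 → non-residue.
(99/263) = +1 → QR.
(132/263) = +1 → QR.
(200/263) = +1 → QR.
(217/263) = -1 → non-residue.
Total quadratic residues among the 7: 5.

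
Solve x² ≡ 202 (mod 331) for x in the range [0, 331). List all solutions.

99, 232

Since 331 ≡ 3 (mod 4), a square root of 202 is 202^((331+1)/4) = 202^83 mod 331.
Repeated squaring: 202^2≡91, 202^4≡6, 202^8≡36, 202^16≡303, 202^32≡122, 202^64≡320 (mod 331).
202^83 = 202^(64+16+2+1) ≡ 232 (mod 331).
Check: 232² = 53824 ≡ 202 (mod 331). The two roots are 99 and 232.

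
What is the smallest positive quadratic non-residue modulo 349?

(2/349) = −1, so 2 is the smallest positive non-residue mod 349.

2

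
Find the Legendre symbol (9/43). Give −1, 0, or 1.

Reciprocity: 9 ≡ 1 and 43 ≡ 3 (mod 4), so (9/43) = +(43/9).
Reduce top mod 9: now compute (7/9).
Reciprocity: 7 ≡ 3 and 9 ≡ 1 (mod 4), so (7/9) = +(9/7).
Reduce top mod 7: now compute (2/7).
Pull out 2: since 7 ≡ 7 (mod 8), (2/7) = +1.
Reached (1/7) = 1. Collecting the sign flips along the way, the symbol is +1.

1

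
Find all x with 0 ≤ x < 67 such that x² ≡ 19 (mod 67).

32, 35

Since 67 ≡ 3 (mod 4), a square root of 19 is 19^((67+1)/4) = 19^17 mod 67.
Repeated squaring: 19^2≡26, 19^4≡6, 19^8≡36, 19^16≡23 (mod 67).
19^17 = 19^(16+1) ≡ 35 (mod 67).
Check: 35² = 1225 ≡ 19 (mod 67). The two roots are 32 and 35.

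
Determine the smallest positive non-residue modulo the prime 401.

(2/401) = +1, so 2 is a residue.
(3/401) = −1, so 3 is the smallest positive non-residue mod 401.

3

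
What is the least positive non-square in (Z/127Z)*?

(2/127) = +1, so 2 is a residue.
(3/127) = −1, so 3 is the smallest positive non-residue mod 127.

3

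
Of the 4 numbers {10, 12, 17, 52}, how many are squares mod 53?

(10/53) = +1 → QR.
(12/53) = -1 → non-residue.
(17/53) = +1 → QR.
(52/53) = +1 → QR.
Total quadratic residues among the 4: 3.

3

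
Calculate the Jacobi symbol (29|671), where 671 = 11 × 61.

Reciprocity: 29 ≡ 1 and 671 ≡ 3 (mod 4), so (29/671) = +(671/29).
Reduce top mod 29: now compute (4/29).
Pull out 2^2: since 29 ≡ 5 (mod 8), (2/29) = -1, so (2/29)^2 = +1.
Reached (1/29) = 1. Collecting the sign flips along the way, the symbol is +1.

1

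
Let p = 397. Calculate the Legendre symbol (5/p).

Reciprocity: 5 ≡ 1 and 397 ≡ 1 (mod 4), so (5/397) = +(397/5).
Reduce top mod 5: now compute (2/5).
Pull out 2: since 5 ≡ 5 (mod 8), (2/5) = -1.
Reached (1/5) = 1. Collecting the sign flips along the way, the symbol is -1.

-1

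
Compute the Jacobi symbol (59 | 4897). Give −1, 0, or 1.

Reciprocity: 59 ≡ 3 and 4897 ≡ 1 (mod 4), so (59/4897) = +(4897/59).
Reduce top mod 59: now compute (0/59).
Top reduces to 0: gcd > 1, so the symbol is 0.

0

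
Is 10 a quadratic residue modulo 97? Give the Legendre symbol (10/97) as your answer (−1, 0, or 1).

-1

Pull out 2: since 97 ≡ 1 (mod 8), (2/97) = +1.
Reciprocity: 5 ≡ 1 and 97 ≡ 1 (mod 4), so (5/97) = +(97/5).
Reduce top mod 5: now compute (2/5).
Pull out 2: since 5 ≡ 5 (mod 8), (2/5) = -1.
Reached (1/5) = 1. Collecting the sign flips along the way, the symbol is -1.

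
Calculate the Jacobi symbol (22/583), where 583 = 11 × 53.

Pull out 2: since 583 ≡ 7 (mod 8), (2/583) = +1.
Reciprocity: 11 ≡ 3 and 583 ≡ 3 (mod 4), so (11/583) = −(583/11).
Reduce top mod 11: now compute (0/11).
Top reduces to 0: gcd > 1, so the symbol is 0.

0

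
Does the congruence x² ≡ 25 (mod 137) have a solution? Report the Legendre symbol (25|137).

1

Reciprocity: 25 ≡ 1 and 137 ≡ 1 (mod 4), so (25/137) = +(137/25).
Reduce top mod 25: now compute (12/25).
Pull out 2^2: since 25 ≡ 1 (mod 8), (2/25) = +1, so (2/25)^2 = +1.
Reciprocity: 3 ≡ 3 and 25 ≡ 1 (mod 4), so (3/25) = +(25/3).
Reduce top mod 3: now compute (1/3).
Reached (1/3) = 1. Collecting the sign flips along the way, the symbol is +1.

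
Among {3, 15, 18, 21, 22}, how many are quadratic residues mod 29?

(3/29) = -1 → non-residue.
(15/29) = -1 → non-residue.
(18/29) = -1 → non-residue.
(21/29) = -1 → non-residue.
(22/29) = +1 → QR.
Total quadratic residues among the 5: 1.

1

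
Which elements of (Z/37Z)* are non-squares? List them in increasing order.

2 5 6 8 13 14 15 17 18 19 20 22 23 24 29 31 32 35

Square k = 1,…,18 (k and 37−k give the same square):
1²=1, 2²=4, 3²=9, 4²=16, 5²=25, 6²=36, 7²≡12, 8²≡27, 9²≡7, 10²≡26, 11²≡10, 12²≡33, 13²≡21, 14²≡11, 15²≡3, 16²≡34, 17²≡30, 18²≡28 (mod 37).
The residues are {1, 3, 4, 7, 9, 10, 11, 12, 16, 21, 25, 26, 27, 28, 30, 33, 34, 36}; the non-residues are the remaining 18 nonzero classes.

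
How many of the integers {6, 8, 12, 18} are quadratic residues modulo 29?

1

(6/29) = +1 → QR.
(8/29) = -1 → non-residue.
(12/29) = -1 → non-residue.
(18/29) = -1 → non-residue.
Total quadratic residues among the 4: 1.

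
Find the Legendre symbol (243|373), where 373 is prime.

1

Reciprocity: 243 ≡ 3 and 373 ≡ 1 (mod 4), so (243/373) = +(373/243).
Reduce top mod 243: now compute (130/243).
Pull out 2: since 243 ≡ 3 (mod 8), (2/243) = -1.
Reciprocity: 65 ≡ 1 and 243 ≡ 3 (mod 4), so (65/243) = +(243/65).
Reduce top mod 65: now compute (48/65).
Pull out 2^4: since 65 ≡ 1 (mod 8), (2/65) = +1, so (2/65)^4 = +1.
Reciprocity: 3 ≡ 3 and 65 ≡ 1 (mod 4), so (3/65) = +(65/3).
Reduce top mod 3: now compute (2/3).
Pull out 2: since 3 ≡ 3 (mod 8), (2/3) = -1.
Reached (1/3) = 1. Collecting the sign flips along the way, the symbol is +1.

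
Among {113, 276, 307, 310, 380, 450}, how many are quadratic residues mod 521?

4

(113/521) = +1 → QR.
(276/521) = +1 → QR.
(307/521) = -1 → non-residue.
(310/521) = +1 → QR.
(380/521) = -1 → non-residue.
(450/521) = +1 → QR.
Total quadratic residues among the 6: 4.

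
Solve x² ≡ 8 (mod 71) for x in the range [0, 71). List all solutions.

24, 47

Since 71 ≡ 3 (mod 4), a square root of 8 is 8^((71+1)/4) = 8^18 mod 71.
Repeated squaring: 8^2≡64, 8^4≡49, 8^8≡58, 8^16≡27 (mod 71).
8^18 = 8^(16+2) ≡ 24 (mod 71).
Check: 24² = 576 ≡ 8 (mod 71). The two roots are 24 and 47.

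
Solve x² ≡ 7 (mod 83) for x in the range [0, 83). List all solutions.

16, 67

Since 83 ≡ 3 (mod 4), a square root of 7 is 7^((83+1)/4) = 7^21 mod 83.
Repeated squaring: 7^2≡49, 7^4≡77, 7^8≡36, 7^16≡51 (mod 83).
7^21 = 7^(16+4+1) ≡ 16 (mod 83).
Check: 16² = 256 ≡ 7 (mod 83). The two roots are 16 and 67.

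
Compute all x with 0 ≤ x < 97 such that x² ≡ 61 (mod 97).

35, 62

97 ≡ 1 (mod 4), so we find a root by search.
Trying successive values, 35² = 1225 ≡ 61 (mod 97). The other root is 97 − 35 = 62.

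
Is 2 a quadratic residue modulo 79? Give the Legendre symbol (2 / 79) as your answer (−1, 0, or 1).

Pull out 2: since 79 ≡ 7 (mod 8), (2/79) = +1.
Reached (1/79) = 1. Collecting the sign flips along the way, the symbol is +1.

1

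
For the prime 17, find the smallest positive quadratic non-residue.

3

(2/17) = +1, so 2 is a residue.
(3/17) = −1, so 3 is the smallest positive non-residue mod 17.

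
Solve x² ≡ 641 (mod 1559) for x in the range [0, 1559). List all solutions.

Since 1559 ≡ 3 (mod 4), a square root of 641 is 641^((1559+1)/4) = 641^390 mod 1559.
Repeated squaring: 641^2≡864, 641^4≡1294, 641^8≡70, 641^16≡223, 641^32≡1400, 641^64≡337, 641^128≡1321, 641^256≡520 (mod 1559).
641^390 = 641^(256+128+4+2) ≡ 251 (mod 1559).
Check: 251² = 63001 ≡ 641 (mod 1559). The two roots are 251 and 1308.

251, 1308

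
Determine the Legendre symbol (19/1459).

1

Reciprocity: 19 ≡ 3 and 1459 ≡ 3 (mod 4), so (19/1459) = −(1459/19).
Reduce top mod 19: now compute (15/19).
Reciprocity: 15 ≡ 3 and 19 ≡ 3 (mod 4), so (15/19) = −(19/15).
Reduce top mod 15: now compute (4/15).
Pull out 2^2: since 15 ≡ 7 (mod 8), (2/15) = +1, so (2/15)^2 = +1.
Reached (1/15) = 1. Collecting the sign flips along the way, the symbol is +1.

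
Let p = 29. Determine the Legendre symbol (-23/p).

1

Euler's criterion: (-23/29) ≡ 6^14 (mod 29).
6^2 ≡ 7 (mod 29)
6^4 ≡ 20 (mod 29)
6^8 ≡ 23 (mod 29)
6^14 = 6^(8+4+2) ≡ 1 (mod 29).
Result is 1, so (-23/29) = 1.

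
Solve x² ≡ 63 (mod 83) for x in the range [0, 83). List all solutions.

35, 48

Since 83 ≡ 3 (mod 4), a square root of 63 is 63^((83+1)/4) = 63^21 mod 83.
Repeated squaring: 63^2≡68, 63^4≡59, 63^8≡78, 63^16≡25 (mod 83).
63^21 = 63^(16+4+1) ≡ 48 (mod 83).
Check: 48² = 2304 ≡ 63 (mod 83). The two roots are 35 and 48.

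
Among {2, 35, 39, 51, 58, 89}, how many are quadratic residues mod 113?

2

(2/113) = +1 → QR.
(35/113) = -1 → non-residue.
(39/113) = -1 → non-residue.
(51/113) = +1 → QR.
(58/113) = -1 → non-residue.
(89/113) = -1 → non-residue.
Total quadratic residues among the 6: 2.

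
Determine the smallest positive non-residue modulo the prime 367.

(2/367) = +1, so 2 is a residue.
(3/367) = −1, so 3 is the smallest positive non-residue mod 367.

3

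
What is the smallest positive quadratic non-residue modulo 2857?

5

(2/2857) = +1, so 2 is a residue.
(3/2857) = +1, so 3 is a residue.
(4/2857) = +1, so 4 is a residue.
(5/2857) = −1, so 5 is the smallest positive non-residue mod 2857.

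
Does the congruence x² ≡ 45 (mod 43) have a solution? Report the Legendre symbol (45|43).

First reduce: 45 ≡ 2 (mod 43).
Pull out 2: since 43 ≡ 3 (mod 8), (2/43) = -1.
Reached (1/43) = 1. Collecting the sign flips along the way, the symbol is -1.

-1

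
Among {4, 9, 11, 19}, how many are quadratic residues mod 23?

(4/23) = +1 → QR.
(9/23) = +1 → QR.
(11/23) = -1 → non-residue.
(19/23) = -1 → non-residue.
Total quadratic residues among the 4: 2.

2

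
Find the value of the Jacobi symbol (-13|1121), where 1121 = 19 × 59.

1

First reduce: -13 ≡ 1108 (mod 1121).
Pull out 2^2: since 1121 ≡ 1 (mod 8), (2/1121) = +1, so (2/1121)^2 = +1.
Reciprocity: 277 ≡ 1 and 1121 ≡ 1 (mod 4), so (277/1121) = +(1121/277).
Reduce top mod 277: now compute (13/277).
Reciprocity: 13 ≡ 1 and 277 ≡ 1 (mod 4), so (13/277) = +(277/13).
Reduce top mod 13: now compute (4/13).
Pull out 2^2: since 13 ≡ 5 (mod 8), (2/13) = -1, so (2/13)^2 = +1.
Reached (1/13) = 1. Collecting the sign flips along the way, the symbol is +1.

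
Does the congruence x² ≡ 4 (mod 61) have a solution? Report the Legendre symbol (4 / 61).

Pull out 2^2: since 61 ≡ 5 (mod 8), (2/61) = -1, so (2/61)^2 = +1.
Reached (1/61) = 1. Collecting the sign flips along the way, the symbol is +1.

1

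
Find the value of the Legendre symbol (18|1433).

1

Pull out 2: since 1433 ≡ 1 (mod 8), (2/1433) = +1.
Reciprocity: 9 ≡ 1 and 1433 ≡ 1 (mod 4), so (9/1433) = +(1433/9).
Reduce top mod 9: now compute (2/9).
Pull out 2: since 9 ≡ 1 (mod 8), (2/9) = +1.
Reached (1/9) = 1. Collecting the sign flips along the way, the symbol is +1.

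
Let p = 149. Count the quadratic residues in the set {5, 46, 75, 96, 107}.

(5/149) = +1 → QR.
(46/149) = +1 → QR.
(75/149) = -1 → non-residue.
(96/149) = +1 → QR.
(107/149) = +1 → QR.
Total quadratic residues among the 5: 4.

4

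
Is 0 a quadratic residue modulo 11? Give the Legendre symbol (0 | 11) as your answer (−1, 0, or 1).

Top reduces to 0: gcd > 1, so the symbol is 0.

0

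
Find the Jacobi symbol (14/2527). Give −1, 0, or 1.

Pull out 2: since 2527 ≡ 7 (mod 8), (2/2527) = +1.
Reciprocity: 7 ≡ 3 and 2527 ≡ 3 (mod 4), so (7/2527) = −(2527/7).
Reduce top mod 7: now compute (0/7).
Top reduces to 0: gcd > 1, so the symbol is 0.

0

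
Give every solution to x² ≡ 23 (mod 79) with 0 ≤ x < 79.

Since 79 ≡ 3 (mod 4), a square root of 23 is 23^((79+1)/4) = 23^20 mod 79.
Repeated squaring: 23^2≡55, 23^4≡23, 23^8≡55, 23^16≡23 (mod 79).
23^20 = 23^(16+4) ≡ 55 (mod 79).
Check: 55² = 3025 ≡ 23 (mod 79). The two roots are 24 and 55.

24, 55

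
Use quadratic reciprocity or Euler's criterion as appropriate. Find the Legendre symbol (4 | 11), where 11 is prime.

1

Euler's criterion: (4/11) ≡ 4^5 (mod 11).
4^2 ≡ 5 (mod 11)
4^4 ≡ 3 (mod 11)
4^5 = 4^(4+1) ≡ 1 (mod 11).
Result is 1, so (4/11) = 1.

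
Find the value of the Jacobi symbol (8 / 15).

1

Pull out 2^3: since 15 ≡ 7 (mod 8), (2/15) = +1, so (2/15)^3 = +1.
Reached (1/15) = 1. Collecting the sign flips along the way, the symbol is +1.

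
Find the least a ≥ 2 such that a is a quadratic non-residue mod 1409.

(2/1409) = +1, so 2 is a residue.
(3/1409) = −1, so 3 is the smallest positive non-residue mod 1409.

3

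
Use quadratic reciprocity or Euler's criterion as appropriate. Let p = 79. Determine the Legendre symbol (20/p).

1

Euler's criterion: (20/79) ≡ 20^39 (mod 79).
20^2 ≡ 5 (mod 79)
20^4 ≡ 25 (mod 79)
20^8 ≡ 72 (mod 79)
20^16 ≡ 49 (mod 79)
20^32 ≡ 31 (mod 79)
20^39 = 20^(32+4+2+1) ≡ 1 (mod 79).
Result is 1, so (20/79) = 1.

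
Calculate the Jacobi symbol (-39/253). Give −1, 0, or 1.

-1

First reduce: -39 ≡ 214 (mod 253).
Pull out 2: since 253 ≡ 5 (mod 8), (2/253) = -1.
Reciprocity: 107 ≡ 3 and 253 ≡ 1 (mod 4), so (107/253) = +(253/107).
Reduce top mod 107: now compute (39/107).
Reciprocity: 39 ≡ 3 and 107 ≡ 3 (mod 4), so (39/107) = −(107/39).
Reduce top mod 39: now compute (29/39).
Reciprocity: 29 ≡ 1 and 39 ≡ 3 (mod 4), so (29/39) = +(39/29).
Reduce top mod 29: now compute (10/29).
Pull out 2: since 29 ≡ 5 (mod 8), (2/29) = -1.
Reciprocity: 5 ≡ 1 and 29 ≡ 1 (mod 4), so (5/29) = +(29/5).
Reduce top mod 5: now compute (4/5).
Pull out 2^2: since 5 ≡ 5 (mod 8), (2/5) = -1, so (2/5)^2 = +1.
Reached (1/5) = 1. Collecting the sign flips along the way, the symbol is -1.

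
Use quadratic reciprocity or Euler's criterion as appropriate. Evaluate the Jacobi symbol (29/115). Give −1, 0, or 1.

Reciprocity: 29 ≡ 1 and 115 ≡ 3 (mod 4), so (29/115) = +(115/29).
Reduce top mod 29: now compute (28/29).
Pull out 2^2: since 29 ≡ 5 (mod 8), (2/29) = -1, so (2/29)^2 = +1.
Reciprocity: 7 ≡ 3 and 29 ≡ 1 (mod 4), so (7/29) = +(29/7).
Reduce top mod 7: now compute (1/7).
Reached (1/7) = 1. Collecting the sign flips along the way, the symbol is +1.

1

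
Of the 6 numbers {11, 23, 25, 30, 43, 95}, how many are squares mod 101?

(11/101) = -1 → non-residue.
(23/101) = +1 → QR.
(25/101) = +1 → QR.
(30/101) = +1 → QR.
(43/101) = +1 → QR.
(95/101) = +1 → QR.
Total quadratic residues among the 6: 5.

5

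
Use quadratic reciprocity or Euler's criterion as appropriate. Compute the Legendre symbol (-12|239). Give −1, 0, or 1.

First reduce: -12 ≡ 227 (mod 239).
Reciprocity: 227 ≡ 3 and 239 ≡ 3 (mod 4), so (227/239) = −(239/227).
Reduce top mod 227: now compute (12/227).
Pull out 2^2: since 227 ≡ 3 (mod 8), (2/227) = -1, so (2/227)^2 = +1.
Reciprocity: 3 ≡ 3 and 227 ≡ 3 (mod 4), so (3/227) = −(227/3).
Reduce top mod 3: now compute (2/3).
Pull out 2: since 3 ≡ 3 (mod 8), (2/3) = -1.
Reached (1/3) = 1. Collecting the sign flips along the way, the symbol is -1.

-1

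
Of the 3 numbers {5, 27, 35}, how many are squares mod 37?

(5/37) = -1 → non-residue.
(27/37) = +1 → QR.
(35/37) = -1 → non-residue.
Total quadratic residues among the 3: 1.

1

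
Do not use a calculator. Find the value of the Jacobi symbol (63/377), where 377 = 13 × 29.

-1

Reciprocity: 63 ≡ 3 and 377 ≡ 1 (mod 4), so (63/377) = +(377/63).
Reduce top mod 63: now compute (62/63).
Pull out 2: since 63 ≡ 7 (mod 8), (2/63) = +1.
Reciprocity: 31 ≡ 3 and 63 ≡ 3 (mod 4), so (31/63) = −(63/31).
Reduce top mod 31: now compute (1/31).
Reached (1/31) = 1. Collecting the sign flips along the way, the symbol is -1.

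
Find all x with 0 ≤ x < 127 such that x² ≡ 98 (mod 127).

Since 127 ≡ 3 (mod 4), a square root of 98 is 98^((127+1)/4) = 98^32 mod 127.
Repeated squaring: 98^2≡79, 98^4≡18, 98^8≡70, 98^16≡74, 98^32≡15 (mod 127).
98^32 = 98^(32) ≡ 15 (mod 127).
Check: 15² = 225 ≡ 98 (mod 127). The two roots are 15 and 112.

15, 112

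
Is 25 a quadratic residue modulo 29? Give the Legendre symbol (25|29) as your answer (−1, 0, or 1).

Reciprocity: 25 ≡ 1 and 29 ≡ 1 (mod 4), so (25/29) = +(29/25).
Reduce top mod 25: now compute (4/25).
Pull out 2^2: since 25 ≡ 1 (mod 8), (2/25) = +1, so (2/25)^2 = +1.
Reached (1/25) = 1. Collecting the sign flips along the way, the symbol is +1.

1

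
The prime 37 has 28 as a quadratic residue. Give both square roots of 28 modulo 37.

37 ≡ 1 (mod 4), so we find a root by search.
Trying successive values, 18² = 324 ≡ 28 (mod 37). The other root is 37 − 18 = 19.

18, 19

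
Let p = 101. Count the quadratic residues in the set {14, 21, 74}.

(14/101) = +1 → QR.
(21/101) = +1 → QR.
(74/101) = -1 → non-residue.
Total quadratic residues among the 3: 2.

2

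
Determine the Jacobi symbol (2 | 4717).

Pull out 2: since 4717 ≡ 5 (mod 8), (2/4717) = -1.
Reached (1/4717) = 1. Collecting the sign flips along the way, the symbol is -1.

-1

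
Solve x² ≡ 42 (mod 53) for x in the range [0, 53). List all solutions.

53 ≡ 1 (mod 4), so we find a root by search.
Trying successive values, 25² = 625 ≡ 42 (mod 53). The other root is 53 − 25 = 28.

25, 28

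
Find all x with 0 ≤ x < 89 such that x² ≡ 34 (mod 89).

89 ≡ 1 (mod 4), so we find a root by search.
Trying successive values, 37² = 1369 ≡ 34 (mod 89). The other root is 89 − 37 = 52.

37, 52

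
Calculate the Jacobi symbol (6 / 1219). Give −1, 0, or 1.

1

Pull out 2: since 1219 ≡ 3 (mod 8), (2/1219) = -1.
Reciprocity: 3 ≡ 3 and 1219 ≡ 3 (mod 4), so (3/1219) = −(1219/3).
Reduce top mod 3: now compute (1/3).
Reached (1/3) = 1. Collecting the sign flips along the way, the symbol is +1.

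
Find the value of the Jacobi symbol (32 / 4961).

1

Pull out 2^5: since 4961 ≡ 1 (mod 8), (2/4961) = +1, so (2/4961)^5 = +1.
Reached (1/4961) = 1. Collecting the sign flips along the way, the symbol is +1.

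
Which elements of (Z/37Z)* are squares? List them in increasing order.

1 3 4 7 9 10 11 12 16 21 25 26 27 28 30 33 34 36

Square k = 1,…,18 (k and 37−k give the same square):
1²=1, 2²=4, 3²=9, 4²=16, 5²=25, 6²=36, 7²≡12, 8²≡27, 9²≡7, 10²≡26, 11²≡10, 12²≡33, 13²≡21, 14²≡11, 15²≡3, 16²≡34, 17²≡30, 18²≡28 (mod 37).
So the quadratic residues mod 37 are {1, 3, 4, 7, 9, 10, 11, 12, 16, 21, 25, 26, 27, 28, 30, 33, 34, 36}.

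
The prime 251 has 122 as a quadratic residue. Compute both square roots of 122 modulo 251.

97, 154

Since 251 ≡ 3 (mod 4), a square root of 122 is 122^((251+1)/4) = 122^63 mod 251.
Repeated squaring: 122^2≡75, 122^4≡103, 122^8≡67, 122^16≡222, 122^32≡88 (mod 251).
122^63 = 122^(32+16+8+4+2+1) ≡ 154 (mod 251).
Check: 154² = 23716 ≡ 122 (mod 251). The two roots are 97 and 154.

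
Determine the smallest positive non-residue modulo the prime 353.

3

(2/353) = +1, so 2 is a residue.
(3/353) = −1, so 3 is the smallest positive non-residue mod 353.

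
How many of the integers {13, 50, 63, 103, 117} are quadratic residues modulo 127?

4

(13/127) = +1 → QR.
(50/127) = +1 → QR.
(63/127) = -1 → non-residue.
(103/127) = +1 → QR.
(117/127) = +1 → QR.
Total quadratic residues among the 5: 4.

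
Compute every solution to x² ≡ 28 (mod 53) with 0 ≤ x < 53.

9, 44

53 ≡ 1 (mod 4), so we find a root by search.
Trying successive values, 9² = 81 ≡ 28 (mod 53). The other root is 53 − 9 = 44.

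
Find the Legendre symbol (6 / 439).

Euler's criterion: (6/439) ≡ 6^219 (mod 439).
6^2 ≡ 36 (mod 439)
6^4 ≡ 418 (mod 439)
6^8 ≡ 2 (mod 439)
6^16 ≡ 4 (mod 439)
6^32 ≡ 16 (mod 439)
6^64 ≡ 256 (mod 439)
6^128 ≡ 125 (mod 439)
6^219 = 6^(128+64+16+8+2+1) ≡ 438 (mod 439).
Result is 438 ≡ −1, so (6/439) = −1.

-1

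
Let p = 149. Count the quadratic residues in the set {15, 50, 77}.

(15/149) = -1 → non-residue.
(50/149) = -1 → non-residue.
(77/149) = -1 → non-residue.
Total quadratic residues among the 3: 0.

0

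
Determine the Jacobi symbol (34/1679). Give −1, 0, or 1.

Pull out 2: since 1679 ≡ 7 (mod 8), (2/1679) = +1.
Reciprocity: 17 ≡ 1 and 1679 ≡ 3 (mod 4), so (17/1679) = +(1679/17).
Reduce top mod 17: now compute (13/17).
Reciprocity: 13 ≡ 1 and 17 ≡ 1 (mod 4), so (13/17) = +(17/13).
Reduce top mod 13: now compute (4/13).
Pull out 2^2: since 13 ≡ 5 (mod 8), (2/13) = -1, so (2/13)^2 = +1.
Reached (1/13) = 1. Collecting the sign flips along the way, the symbol is +1.

1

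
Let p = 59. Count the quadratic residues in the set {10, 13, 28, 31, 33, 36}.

2

(10/59) = -1 → non-residue.
(13/59) = -1 → non-residue.
(28/59) = +1 → QR.
(31/59) = -1 → non-residue.
(33/59) = -1 → non-residue.
(36/59) = +1 → QR.
Total quadratic residues among the 6: 2.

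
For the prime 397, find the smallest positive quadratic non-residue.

(2/397) = −1, so 2 is the smallest positive non-residue mod 397.

2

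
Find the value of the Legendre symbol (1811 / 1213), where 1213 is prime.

1

First reduce: 1811 ≡ 598 (mod 1213).
Pull out 2: since 1213 ≡ 5 (mod 8), (2/1213) = -1.
Reciprocity: 299 ≡ 3 and 1213 ≡ 1 (mod 4), so (299/1213) = +(1213/299).
Reduce top mod 299: now compute (17/299).
Reciprocity: 17 ≡ 1 and 299 ≡ 3 (mod 4), so (17/299) = +(299/17).
Reduce top mod 17: now compute (10/17).
Pull out 2: since 17 ≡ 1 (mod 8), (2/17) = +1.
Reciprocity: 5 ≡ 1 and 17 ≡ 1 (mod 4), so (5/17) = +(17/5).
Reduce top mod 5: now compute (2/5).
Pull out 2: since 5 ≡ 5 (mod 8), (2/5) = -1.
Reached (1/5) = 1. Collecting the sign flips along the way, the symbol is +1.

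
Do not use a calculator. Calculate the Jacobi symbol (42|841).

1

Pull out 2: since 841 ≡ 1 (mod 8), (2/841) = +1.
Reciprocity: 21 ≡ 1 and 841 ≡ 1 (mod 4), so (21/841) = +(841/21).
Reduce top mod 21: now compute (1/21).
Reached (1/21) = 1. Collecting the sign flips along the way, the symbol is +1.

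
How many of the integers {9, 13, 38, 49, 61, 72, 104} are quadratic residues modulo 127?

7

(9/127) = +1 → QR.
(13/127) = +1 → QR.
(38/127) = +1 → QR.
(49/127) = +1 → QR.
(61/127) = +1 → QR.
(72/127) = +1 → QR.
(104/127) = +1 → QR.
Total quadratic residues among the 7: 7.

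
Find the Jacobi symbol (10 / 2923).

1

Pull out 2: since 2923 ≡ 3 (mod 8), (2/2923) = -1.
Reciprocity: 5 ≡ 1 and 2923 ≡ 3 (mod 4), so (5/2923) = +(2923/5).
Reduce top mod 5: now compute (3/5).
Reciprocity: 3 ≡ 3 and 5 ≡ 1 (mod 4), so (3/5) = +(5/3).
Reduce top mod 3: now compute (2/3).
Pull out 2: since 3 ≡ 3 (mod 8), (2/3) = -1.
Reached (1/3) = 1. Collecting the sign flips along the way, the symbol is +1.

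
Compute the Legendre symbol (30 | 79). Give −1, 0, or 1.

-1

Pull out 2: since 79 ≡ 7 (mod 8), (2/79) = +1.
Reciprocity: 15 ≡ 3 and 79 ≡ 3 (mod 4), so (15/79) = −(79/15).
Reduce top mod 15: now compute (4/15).
Pull out 2^2: since 15 ≡ 7 (mod 8), (2/15) = +1, so (2/15)^2 = +1.
Reached (1/15) = 1. Collecting the sign flips along the way, the symbol is -1.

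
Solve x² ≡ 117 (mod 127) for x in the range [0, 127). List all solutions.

25, 102

Since 127 ≡ 3 (mod 4), a square root of 117 is 117^((127+1)/4) = 117^32 mod 127.
Repeated squaring: 117^2≡100, 117^4≡94, 117^8≡73, 117^16≡122, 117^32≡25 (mod 127).
117^32 = 117^(32) ≡ 25 (mod 127).
Check: 25² = 625 ≡ 117 (mod 127). The two roots are 25 and 102.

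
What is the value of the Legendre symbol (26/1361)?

1

Pull out 2: since 1361 ≡ 1 (mod 8), (2/1361) = +1.
Reciprocity: 13 ≡ 1 and 1361 ≡ 1 (mod 4), so (13/1361) = +(1361/13).
Reduce top mod 13: now compute (9/13).
Reciprocity: 9 ≡ 1 and 13 ≡ 1 (mod 4), so (9/13) = +(13/9).
Reduce top mod 9: now compute (4/9).
Pull out 2^2: since 9 ≡ 1 (mod 8), (2/9) = +1, so (2/9)^2 = +1.
Reached (1/9) = 1. Collecting the sign flips along the way, the symbol is +1.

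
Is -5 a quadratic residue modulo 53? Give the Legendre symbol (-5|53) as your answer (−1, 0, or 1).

-1

Euler's criterion: (-5/53) ≡ 48^26 (mod 53).
48^2 ≡ 25 (mod 53)
48^4 ≡ 42 (mod 53)
48^8 ≡ 15 (mod 53)
48^16 ≡ 13 (mod 53)
48^26 = 48^(16+8+2) ≡ 52 (mod 53).
Result is 52 ≡ −1, so (-5/53) = −1.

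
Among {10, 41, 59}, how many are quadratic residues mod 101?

(10/101) = -1 → non-residue.
(41/101) = -1 → non-residue.
(59/101) = -1 → non-residue.
Total quadratic residues among the 3: 0.

0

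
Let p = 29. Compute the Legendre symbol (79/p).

-1

First reduce: 79 ≡ 21 (mod 29).
Reciprocity: 21 ≡ 1 and 29 ≡ 1 (mod 4), so (21/29) = +(29/21).
Reduce top mod 21: now compute (8/21).
Pull out 2^3: since 21 ≡ 5 (mod 8), (2/21) = -1, so (2/21)^3 = -1.
Reached (1/21) = 1. Collecting the sign flips along the way, the symbol is -1.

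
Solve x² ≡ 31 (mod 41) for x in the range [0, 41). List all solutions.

41 ≡ 1 (mod 4), so we find a root by search.
Trying successive values, 20² = 400 ≡ 31 (mod 41). The other root is 41 − 20 = 21.

20, 21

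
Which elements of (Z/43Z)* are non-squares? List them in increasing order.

2 3 5 7 8 12 18 19 20 22 26 27 28 29 30 32 33 34 37 39 42

Square k = 1,…,21 (k and 43−k give the same square):
1²=1, 2²=4, 3²=9, 4²=16, 5²=25, 6²=36, 7²≡6, 8²≡21, 9²≡38, 10²≡14, 11²≡35, 12²≡15, 13²≡40, 14²≡24, 15²≡10, 16²≡41, 17²≡31, 18²≡23, 19²≡17, 20²≡13, 21²≡11 (mod 43).
The residues are {1, 4, 6, 9, 10, 11, 13, 14, 15, 16, 17, 21, 23, 24, 25, 31, 35, 36, 38, 40, 41}; the non-residues are the remaining 21 nonzero classes.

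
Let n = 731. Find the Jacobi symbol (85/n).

0

Reciprocity: 85 ≡ 1 and 731 ≡ 3 (mod 4), so (85/731) = +(731/85).
Reduce top mod 85: now compute (51/85).
Reciprocity: 51 ≡ 3 and 85 ≡ 1 (mod 4), so (51/85) = +(85/51).
Reduce top mod 51: now compute (34/51).
Pull out 2: since 51 ≡ 3 (mod 8), (2/51) = -1.
Reciprocity: 17 ≡ 1 and 51 ≡ 3 (mod 4), so (17/51) = +(51/17).
Reduce top mod 17: now compute (0/17).
Top reduces to 0: gcd > 1, so the symbol is 0.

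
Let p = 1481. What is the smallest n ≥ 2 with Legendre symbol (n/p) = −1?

3

(2/1481) = +1, so 2 is a residue.
(3/1481) = −1, so 3 is the smallest positive non-residue mod 1481.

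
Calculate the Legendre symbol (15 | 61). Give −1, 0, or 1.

Euler's criterion: (15/61) ≡ 15^30 (mod 61).
15^2 ≡ 42 (mod 61)
15^4 ≡ 56 (mod 61)
15^8 ≡ 25 (mod 61)
15^16 ≡ 15 (mod 61)
15^30 = 15^(16+8+4+2) ≡ 1 (mod 61).
Result is 1, so (15/61) = 1.

1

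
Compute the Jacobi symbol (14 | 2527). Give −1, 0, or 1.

0

Pull out 2: since 2527 ≡ 7 (mod 8), (2/2527) = +1.
Reciprocity: 7 ≡ 3 and 2527 ≡ 3 (mod 4), so (7/2527) = −(2527/7).
Reduce top mod 7: now compute (0/7).
Top reduces to 0: gcd > 1, so the symbol is 0.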